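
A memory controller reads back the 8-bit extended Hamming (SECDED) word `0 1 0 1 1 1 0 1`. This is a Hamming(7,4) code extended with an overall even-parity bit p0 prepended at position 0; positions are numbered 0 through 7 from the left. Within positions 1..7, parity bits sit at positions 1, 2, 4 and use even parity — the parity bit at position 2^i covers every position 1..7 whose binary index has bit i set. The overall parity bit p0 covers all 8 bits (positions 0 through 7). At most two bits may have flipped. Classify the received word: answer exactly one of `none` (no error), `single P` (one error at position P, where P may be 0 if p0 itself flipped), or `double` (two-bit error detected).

single 4

s1: b1⊕b3⊕b5⊕b7 = 1⊕1⊕1⊕1 = 0
s2: b2⊕b3⊕b6⊕b7 = 0⊕1⊕0⊕1 = 0
s4: b4⊕b5⊕b6⊕b7 = 1⊕1⊕0⊕1 = 1
Syndrome (s4...s1) = 100 → position 4.
Overall parity (XOR of all 8 bits, including p0): 0⊕1⊕0⊕1⊕1⊕1⊕0⊕1 = 1
Overall=1, syndrome position=4 → single-bit error at position 4.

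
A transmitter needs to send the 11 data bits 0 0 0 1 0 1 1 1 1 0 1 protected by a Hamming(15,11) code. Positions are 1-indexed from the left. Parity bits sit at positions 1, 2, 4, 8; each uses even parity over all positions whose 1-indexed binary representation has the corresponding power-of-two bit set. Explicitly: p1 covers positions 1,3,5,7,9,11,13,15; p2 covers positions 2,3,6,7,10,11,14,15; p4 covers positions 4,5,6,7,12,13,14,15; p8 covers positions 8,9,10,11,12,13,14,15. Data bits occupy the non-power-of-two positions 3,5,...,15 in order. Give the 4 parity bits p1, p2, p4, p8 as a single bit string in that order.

Place data bits at non-power-of-two positions: b3=0, b5=0, b6=0, b7=1, b9=0, b10=1, b11=1, b12=1, b13=1, b14=0, b15=1.
p1 = XOR of data positions {3,5,7,9,11,13,15} = 0⊕0⊕1⊕0⊕1⊕1⊕1 = 0
p2 = XOR of data positions {3,6,7,10,11,14,15} = 0⊕0⊕1⊕1⊕1⊕0⊕1 = 0
p4 = XOR of data positions {5,6,7,12,13,14,15} = 0⊕0⊕1⊕1⊕1⊕0⊕1 = 0
p8 = XOR of data positions {9,10,11,12,13,14,15} = 0⊕1⊕1⊕1⊕1⊕0⊕1 = 1
Parity bits p1,p2,p4,p8 = 0001

0001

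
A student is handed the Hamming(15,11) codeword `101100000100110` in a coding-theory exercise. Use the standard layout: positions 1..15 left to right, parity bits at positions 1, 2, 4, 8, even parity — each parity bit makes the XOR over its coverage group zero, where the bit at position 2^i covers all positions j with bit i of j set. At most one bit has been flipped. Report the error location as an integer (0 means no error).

s1: b1⊕b3⊕b5⊕b7⊕b9⊕b11⊕b13⊕b15 = 1⊕1⊕0⊕0⊕0⊕0⊕1⊕0 = 1
s2: b2⊕b3⊕b6⊕b7⊕b10⊕b11⊕b14⊕b15 = 0⊕1⊕0⊕0⊕1⊕0⊕1⊕0 = 1
s4: b4⊕b5⊕b6⊕b7⊕b12⊕b13⊕b14⊕b15 = 1⊕0⊕0⊕0⊕0⊕1⊕1⊕0 = 1
s8: b8⊕b9⊕b10⊕b11⊕b12⊕b13⊕b14⊕b15 = 0⊕0⊕1⊕0⊕0⊕1⊕1⊕0 = 1
Syndrome (s8...s1) = 1111 → position 15.

15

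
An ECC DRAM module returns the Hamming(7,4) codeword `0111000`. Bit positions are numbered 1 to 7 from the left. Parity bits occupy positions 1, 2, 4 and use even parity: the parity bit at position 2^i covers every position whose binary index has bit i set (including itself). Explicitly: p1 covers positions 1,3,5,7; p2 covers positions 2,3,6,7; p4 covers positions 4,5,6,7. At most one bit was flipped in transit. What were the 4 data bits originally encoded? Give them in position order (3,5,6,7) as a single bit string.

s1: b1⊕b3⊕b5⊕b7 = 0⊕1⊕0⊕0 = 1
s2: b2⊕b3⊕b6⊕b7 = 1⊕1⊕0⊕0 = 0
s4: b4⊕b5⊕b6⊕b7 = 1⊕0⊕0⊕0 = 1
Syndrome (s4...s1) = 101 → position 5.
Flip bit 5: corrected codeword = 0111100
Data bits at positions 3,5,6,7: 1100

1100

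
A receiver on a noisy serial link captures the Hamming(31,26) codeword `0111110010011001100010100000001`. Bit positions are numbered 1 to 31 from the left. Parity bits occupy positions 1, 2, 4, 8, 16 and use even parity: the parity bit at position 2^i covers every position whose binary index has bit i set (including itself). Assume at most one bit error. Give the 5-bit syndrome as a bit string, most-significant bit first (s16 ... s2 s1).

s1: b1⊕b3⊕b5⊕b7⊕b9⊕b11⊕b13⊕b15⊕b17⊕b19⊕b21⊕b23⊕b25⊕b27⊕b29⊕b31 = 0⊕1⊕1⊕0⊕1⊕0⊕1⊕0⊕1⊕0⊕1⊕1⊕0⊕0⊕0⊕1 = 0
s2: b2⊕b3⊕b6⊕b7⊕b10⊕b11⊕b14⊕b15⊕b18⊕b19⊕b22⊕b23⊕b26⊕b27⊕b30⊕b31 = 1⊕1⊕1⊕0⊕0⊕0⊕0⊕0⊕0⊕0⊕0⊕1⊕0⊕0⊕0⊕1 = 1
s4: b4⊕b5⊕b6⊕b7⊕b12⊕b13⊕b14⊕b15⊕b20⊕b21⊕b22⊕b23⊕b28⊕b29⊕b30⊕b31 = 1⊕1⊕1⊕0⊕1⊕1⊕0⊕0⊕0⊕1⊕0⊕1⊕0⊕0⊕0⊕1 = 0
s8: b8⊕b9⊕b10⊕b11⊕b12⊕b13⊕b14⊕b15⊕b24⊕b25⊕b26⊕b27⊕b28⊕b29⊕b30⊕b31 = 0⊕1⊕0⊕0⊕1⊕1⊕0⊕0⊕0⊕0⊕0⊕0⊕0⊕0⊕0⊕1 = 0
s16: b16⊕b17⊕b18⊕b19⊕b20⊕b21⊕b22⊕b23⊕b24⊕b25⊕b26⊕b27⊕b28⊕b29⊕b30⊕b31 = 1⊕1⊕0⊕0⊕0⊕1⊕0⊕1⊕0⊕0⊕0⊕0⊕0⊕0⊕0⊕1 = 1
Syndrome (s16...s1) = 10010 → position 18.

10010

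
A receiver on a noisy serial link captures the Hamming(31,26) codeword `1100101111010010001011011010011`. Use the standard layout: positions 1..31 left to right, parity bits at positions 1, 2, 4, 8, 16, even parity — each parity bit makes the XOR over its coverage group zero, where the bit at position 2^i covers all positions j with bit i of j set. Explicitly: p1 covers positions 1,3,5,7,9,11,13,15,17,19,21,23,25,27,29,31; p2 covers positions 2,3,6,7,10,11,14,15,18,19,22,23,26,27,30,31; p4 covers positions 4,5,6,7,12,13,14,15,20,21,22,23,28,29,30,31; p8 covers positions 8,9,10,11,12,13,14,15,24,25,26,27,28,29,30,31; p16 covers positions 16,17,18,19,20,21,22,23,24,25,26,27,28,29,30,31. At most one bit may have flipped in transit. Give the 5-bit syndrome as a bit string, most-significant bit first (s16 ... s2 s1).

00010

s1: b1⊕b3⊕b5⊕b7⊕b9⊕b11⊕b13⊕b15⊕b17⊕b19⊕b21⊕b23⊕b25⊕b27⊕b29⊕b31 = 1⊕0⊕1⊕1⊕1⊕0⊕0⊕1⊕0⊕1⊕1⊕0⊕1⊕1⊕0⊕1 = 0
s2: b2⊕b3⊕b6⊕b7⊕b10⊕b11⊕b14⊕b15⊕b18⊕b19⊕b22⊕b23⊕b26⊕b27⊕b30⊕b31 = 1⊕0⊕0⊕1⊕1⊕0⊕0⊕1⊕0⊕1⊕1⊕0⊕0⊕1⊕1⊕1 = 1
s4: b4⊕b5⊕b6⊕b7⊕b12⊕b13⊕b14⊕b15⊕b20⊕b21⊕b22⊕b23⊕b28⊕b29⊕b30⊕b31 = 0⊕1⊕0⊕1⊕1⊕0⊕0⊕1⊕0⊕1⊕1⊕0⊕0⊕0⊕1⊕1 = 0
s8: b8⊕b9⊕b10⊕b11⊕b12⊕b13⊕b14⊕b15⊕b24⊕b25⊕b26⊕b27⊕b28⊕b29⊕b30⊕b31 = 1⊕1⊕1⊕0⊕1⊕0⊕0⊕1⊕1⊕1⊕0⊕1⊕0⊕0⊕1⊕1 = 0
s16: b16⊕b17⊕b18⊕b19⊕b20⊕b21⊕b22⊕b23⊕b24⊕b25⊕b26⊕b27⊕b28⊕b29⊕b30⊕b31 = 0⊕0⊕0⊕1⊕0⊕1⊕1⊕0⊕1⊕1⊕0⊕1⊕0⊕0⊕1⊕1 = 0
Syndrome (s16...s1) = 00010 → position 2.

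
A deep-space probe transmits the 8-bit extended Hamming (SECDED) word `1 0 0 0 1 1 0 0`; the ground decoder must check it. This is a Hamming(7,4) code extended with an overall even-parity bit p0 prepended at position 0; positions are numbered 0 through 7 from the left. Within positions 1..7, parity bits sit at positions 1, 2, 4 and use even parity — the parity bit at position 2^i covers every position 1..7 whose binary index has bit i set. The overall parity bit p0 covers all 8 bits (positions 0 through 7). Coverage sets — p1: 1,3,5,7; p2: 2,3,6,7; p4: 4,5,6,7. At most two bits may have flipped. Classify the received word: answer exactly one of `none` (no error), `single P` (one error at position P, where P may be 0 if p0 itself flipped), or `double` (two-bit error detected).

single 1

s1: b1⊕b3⊕b5⊕b7 = 0⊕0⊕1⊕0 = 1
s2: b2⊕b3⊕b6⊕b7 = 0⊕0⊕0⊕0 = 0
s4: b4⊕b5⊕b6⊕b7 = 1⊕1⊕0⊕0 = 0
Syndrome (s4...s1) = 001 → position 1.
Overall parity (XOR of all 8 bits, including p0): 1⊕0⊕0⊕0⊕1⊕1⊕0⊕0 = 1
Overall=1, syndrome position=1 → single-bit error at position 1.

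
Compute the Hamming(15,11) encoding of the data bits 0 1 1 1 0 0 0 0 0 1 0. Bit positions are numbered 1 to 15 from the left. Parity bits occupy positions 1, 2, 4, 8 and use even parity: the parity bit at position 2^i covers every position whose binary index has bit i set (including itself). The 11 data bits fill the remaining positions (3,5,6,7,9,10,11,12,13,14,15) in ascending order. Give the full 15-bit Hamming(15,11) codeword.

Place data bits at non-power-of-two positions: b3=0, b5=1, b6=1, b7=1, b9=0, b10=0, b11=0, b12=0, b13=0, b14=1, b15=0.
p1 = XOR of data positions {3,5,7,9,11,13,15} = 0⊕1⊕1⊕0⊕0⊕0⊕0 = 0
p2 = XOR of data positions {3,6,7,10,11,14,15} = 0⊕1⊕1⊕0⊕0⊕1⊕0 = 1
p4 = XOR of data positions {5,6,7,12,13,14,15} = 1⊕1⊕1⊕0⊕0⊕1⊕0 = 0
p8 = XOR of data positions {9,10,11,12,13,14,15} = 0⊕0⊕0⊕0⊕0⊕1⊕0 = 1
Codeword b1..b15 = 010011110000010

010011110000010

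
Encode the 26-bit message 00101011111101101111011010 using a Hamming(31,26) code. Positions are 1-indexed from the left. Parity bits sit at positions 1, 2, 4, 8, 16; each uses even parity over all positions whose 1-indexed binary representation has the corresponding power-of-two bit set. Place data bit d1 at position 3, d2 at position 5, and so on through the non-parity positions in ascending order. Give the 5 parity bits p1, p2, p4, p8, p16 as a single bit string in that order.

11010

Place data bits at non-power-of-two positions: b3=0, b5=0, b6=1, b7=0, b9=1, b10=0, b11=1, b12=1, b13=1, b14=1, b15=1, b17=1, b18=0, b19=1, b20=1, b21=0, b22=1, b23=1, b24=1, b25=1, b26=0, b27=1, b28=1, b29=0, b30=1, b31=0.
p1 = XOR of data positions {3,5,7,9,11,13,15,17,19,21,23,25,27,29,31} = 0⊕0⊕0⊕1⊕1⊕1⊕1⊕1⊕1⊕0⊕1⊕1⊕1⊕0⊕0 = 1
p2 = XOR of data positions {3,6,7,10,11,14,15,18,19,22,23,26,27,30,31} = 0⊕1⊕0⊕0⊕1⊕1⊕1⊕0⊕1⊕1⊕1⊕0⊕1⊕1⊕0 = 1
p4 = XOR of data positions {5,6,7,12,13,14,15,20,21,22,23,28,29,30,31} = 0⊕1⊕0⊕1⊕1⊕1⊕1⊕1⊕0⊕1⊕1⊕1⊕0⊕1⊕0 = 0
p8 = XOR of data positions {9,10,11,12,13,14,15,24,25,26,27,28,29,30,31} = 1⊕0⊕1⊕1⊕1⊕1⊕1⊕1⊕1⊕0⊕1⊕1⊕0⊕1⊕0 = 1
p16 = XOR of data positions {17,18,19,20,21,22,23,24,25,26,27,28,29,30,31} = 1⊕0⊕1⊕1⊕0⊕1⊕1⊕1⊕1⊕0⊕1⊕1⊕0⊕1⊕0 = 0
Parity bits p1,p2,p4,p8,p16 = 11010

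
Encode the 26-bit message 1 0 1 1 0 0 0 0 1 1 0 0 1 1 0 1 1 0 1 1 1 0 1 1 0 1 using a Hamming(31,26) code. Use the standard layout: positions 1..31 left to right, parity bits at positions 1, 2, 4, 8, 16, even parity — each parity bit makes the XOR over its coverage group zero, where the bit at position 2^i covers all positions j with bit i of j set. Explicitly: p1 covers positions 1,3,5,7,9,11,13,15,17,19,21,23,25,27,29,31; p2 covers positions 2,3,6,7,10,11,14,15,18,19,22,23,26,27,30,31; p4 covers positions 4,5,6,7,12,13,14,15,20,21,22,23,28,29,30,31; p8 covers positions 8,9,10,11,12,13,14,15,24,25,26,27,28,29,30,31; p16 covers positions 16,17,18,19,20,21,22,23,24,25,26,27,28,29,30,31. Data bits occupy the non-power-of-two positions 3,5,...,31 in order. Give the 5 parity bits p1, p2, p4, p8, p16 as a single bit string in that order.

Place data bits at non-power-of-two positions: b3=1, b5=0, b6=1, b7=1, b9=0, b10=0, b11=0, b12=0, b13=1, b14=1, b15=0, b17=0, b18=1, b19=1, b20=0, b21=1, b22=1, b23=0, b24=1, b25=1, b26=1, b27=0, b28=1, b29=1, b30=0, b31=1.
p1 = XOR of data positions {3,5,7,9,11,13,15,17,19,21,23,25,27,29,31} = 1⊕0⊕1⊕0⊕0⊕1⊕0⊕0⊕1⊕1⊕0⊕1⊕0⊕1⊕1 = 0
p2 = XOR of data positions {3,6,7,10,11,14,15,18,19,22,23,26,27,30,31} = 1⊕1⊕1⊕0⊕0⊕1⊕0⊕1⊕1⊕1⊕0⊕1⊕0⊕0⊕1 = 1
p4 = XOR of data positions {5,6,7,12,13,14,15,20,21,22,23,28,29,30,31} = 0⊕1⊕1⊕0⊕1⊕1⊕0⊕0⊕1⊕1⊕0⊕1⊕1⊕0⊕1 = 1
p8 = XOR of data positions {9,10,11,12,13,14,15,24,25,26,27,28,29,30,31} = 0⊕0⊕0⊕0⊕1⊕1⊕0⊕1⊕1⊕1⊕0⊕1⊕1⊕0⊕1 = 0
p16 = XOR of data positions {17,18,19,20,21,22,23,24,25,26,27,28,29,30,31} = 0⊕1⊕1⊕0⊕1⊕1⊕0⊕1⊕1⊕1⊕0⊕1⊕1⊕0⊕1 = 0
Parity bits p1,p2,p4,p8,p16 = 01100

01100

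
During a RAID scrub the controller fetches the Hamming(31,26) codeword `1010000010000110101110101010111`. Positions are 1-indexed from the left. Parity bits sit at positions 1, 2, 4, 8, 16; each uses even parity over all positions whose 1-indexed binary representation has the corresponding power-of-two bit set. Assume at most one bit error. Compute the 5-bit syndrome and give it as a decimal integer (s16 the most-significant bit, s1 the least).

0

s1: b1⊕b3⊕b5⊕b7⊕b9⊕b11⊕b13⊕b15⊕b17⊕b19⊕b21⊕b23⊕b25⊕b27⊕b29⊕b31 = 1⊕1⊕0⊕0⊕1⊕0⊕0⊕1⊕1⊕1⊕1⊕1⊕1⊕1⊕1⊕1 = 0
s2: b2⊕b3⊕b6⊕b7⊕b10⊕b11⊕b14⊕b15⊕b18⊕b19⊕b22⊕b23⊕b26⊕b27⊕b30⊕b31 = 0⊕1⊕0⊕0⊕0⊕0⊕1⊕1⊕0⊕1⊕0⊕1⊕0⊕1⊕1⊕1 = 0
s4: b4⊕b5⊕b6⊕b7⊕b12⊕b13⊕b14⊕b15⊕b20⊕b21⊕b22⊕b23⊕b28⊕b29⊕b30⊕b31 = 0⊕0⊕0⊕0⊕0⊕0⊕1⊕1⊕1⊕1⊕0⊕1⊕0⊕1⊕1⊕1 = 0
s8: b8⊕b9⊕b10⊕b11⊕b12⊕b13⊕b14⊕b15⊕b24⊕b25⊕b26⊕b27⊕b28⊕b29⊕b30⊕b31 = 0⊕1⊕0⊕0⊕0⊕0⊕1⊕1⊕0⊕1⊕0⊕1⊕0⊕1⊕1⊕1 = 0
s16: b16⊕b17⊕b18⊕b19⊕b20⊕b21⊕b22⊕b23⊕b24⊕b25⊕b26⊕b27⊕b28⊕b29⊕b30⊕b31 = 0⊕1⊕0⊕1⊕1⊕1⊕0⊕1⊕0⊕1⊕0⊕1⊕0⊕1⊕1⊕1 = 0
Syndrome (s16...s1) = 00000 → position 0 (no error).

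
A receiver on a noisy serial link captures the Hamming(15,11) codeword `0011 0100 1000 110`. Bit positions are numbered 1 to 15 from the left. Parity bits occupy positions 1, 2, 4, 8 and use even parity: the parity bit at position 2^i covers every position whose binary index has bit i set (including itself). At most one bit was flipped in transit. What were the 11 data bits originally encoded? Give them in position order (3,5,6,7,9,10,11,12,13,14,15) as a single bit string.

10101010110

s1: b1⊕b3⊕b5⊕b7⊕b9⊕b11⊕b13⊕b15 = 0⊕1⊕0⊕0⊕1⊕0⊕1⊕0 = 1
s2: b2⊕b3⊕b6⊕b7⊕b10⊕b11⊕b14⊕b15 = 0⊕1⊕1⊕0⊕0⊕0⊕1⊕0 = 1
s4: b4⊕b5⊕b6⊕b7⊕b12⊕b13⊕b14⊕b15 = 1⊕0⊕1⊕0⊕0⊕1⊕1⊕0 = 0
s8: b8⊕b9⊕b10⊕b11⊕b12⊕b13⊕b14⊕b15 = 0⊕1⊕0⊕0⊕0⊕1⊕1⊕0 = 1
Syndrome (s8...s1) = 1011 → position 11.
Flip bit 11: corrected codeword = 001101001010110
Data bits at positions 3,5,6,7,9,10,11,12,13,14,15: 10101010110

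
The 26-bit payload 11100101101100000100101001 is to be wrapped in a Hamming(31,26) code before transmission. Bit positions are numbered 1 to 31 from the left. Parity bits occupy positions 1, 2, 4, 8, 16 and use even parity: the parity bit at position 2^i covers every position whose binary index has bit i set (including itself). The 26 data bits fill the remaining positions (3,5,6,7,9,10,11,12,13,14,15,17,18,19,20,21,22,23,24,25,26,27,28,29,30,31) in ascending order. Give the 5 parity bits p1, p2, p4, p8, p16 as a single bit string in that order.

Place data bits at non-power-of-two positions: b3=1, b5=1, b6=1, b7=0, b9=0, b10=1, b11=0, b12=1, b13=1, b14=0, b15=1, b17=1, b18=0, b19=0, b20=0, b21=0, b22=0, b23=1, b24=0, b25=0, b26=1, b27=0, b28=1, b29=0, b30=0, b31=1.
p1 = XOR of data positions {3,5,7,9,11,13,15,17,19,21,23,25,27,29,31} = 1⊕1⊕0⊕0⊕0⊕1⊕1⊕1⊕0⊕0⊕1⊕0⊕0⊕0⊕1 = 1
p2 = XOR of data positions {3,6,7,10,11,14,15,18,19,22,23,26,27,30,31} = 1⊕1⊕0⊕1⊕0⊕0⊕1⊕0⊕0⊕0⊕1⊕1⊕0⊕0⊕1 = 1
p4 = XOR of data positions {5,6,7,12,13,14,15,20,21,22,23,28,29,30,31} = 1⊕1⊕0⊕1⊕1⊕0⊕1⊕0⊕0⊕0⊕1⊕1⊕0⊕0⊕1 = 0
p8 = XOR of data positions {9,10,11,12,13,14,15,24,25,26,27,28,29,30,31} = 0⊕1⊕0⊕1⊕1⊕0⊕1⊕0⊕0⊕1⊕0⊕1⊕0⊕0⊕1 = 1
p16 = XOR of data positions {17,18,19,20,21,22,23,24,25,26,27,28,29,30,31} = 1⊕0⊕0⊕0⊕0⊕0⊕1⊕0⊕0⊕1⊕0⊕1⊕0⊕0⊕1 = 1
Parity bits p1,p2,p4,p8,p16 = 11011

11011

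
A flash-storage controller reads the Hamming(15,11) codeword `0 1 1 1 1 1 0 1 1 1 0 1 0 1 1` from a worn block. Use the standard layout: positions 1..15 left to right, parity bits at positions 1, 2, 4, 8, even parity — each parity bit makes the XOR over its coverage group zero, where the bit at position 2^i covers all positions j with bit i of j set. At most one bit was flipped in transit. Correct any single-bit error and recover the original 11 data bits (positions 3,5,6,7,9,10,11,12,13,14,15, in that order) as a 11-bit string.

s1: b1⊕b3⊕b5⊕b7⊕b9⊕b11⊕b13⊕b15 = 0⊕1⊕1⊕0⊕1⊕0⊕0⊕1 = 0
s2: b2⊕b3⊕b6⊕b7⊕b10⊕b11⊕b14⊕b15 = 1⊕1⊕1⊕0⊕1⊕0⊕1⊕1 = 0
s4: b4⊕b5⊕b6⊕b7⊕b12⊕b13⊕b14⊕b15 = 1⊕1⊕1⊕0⊕1⊕0⊕1⊕1 = 0
s8: b8⊕b9⊕b10⊕b11⊕b12⊕b13⊕b14⊕b15 = 1⊕1⊕1⊕0⊕1⊕0⊕1⊕1 = 0
Syndrome (s8...s1) = 0000 → position 0 (no error).
No correction needed.
Data bits at positions 3,5,6,7,9,10,11,12,13,14,15: 11101101011

11101101011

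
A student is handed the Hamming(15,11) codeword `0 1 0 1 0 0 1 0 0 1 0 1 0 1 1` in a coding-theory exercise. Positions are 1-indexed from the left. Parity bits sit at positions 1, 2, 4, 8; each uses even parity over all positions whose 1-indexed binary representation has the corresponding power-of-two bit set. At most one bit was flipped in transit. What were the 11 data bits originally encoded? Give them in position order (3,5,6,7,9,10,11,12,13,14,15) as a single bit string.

00110101011

s1: b1⊕b3⊕b5⊕b7⊕b9⊕b11⊕b13⊕b15 = 0⊕0⊕0⊕1⊕0⊕0⊕0⊕1 = 0
s2: b2⊕b3⊕b6⊕b7⊕b10⊕b11⊕b14⊕b15 = 1⊕0⊕0⊕1⊕1⊕0⊕1⊕1 = 1
s4: b4⊕b5⊕b6⊕b7⊕b12⊕b13⊕b14⊕b15 = 1⊕0⊕0⊕1⊕1⊕0⊕1⊕1 = 1
s8: b8⊕b9⊕b10⊕b11⊕b12⊕b13⊕b14⊕b15 = 0⊕0⊕1⊕0⊕1⊕0⊕1⊕1 = 0
Syndrome (s8...s1) = 0110 → position 6.
Flip bit 6: corrected codeword = 010101100101011
Data bits at positions 3,5,6,7,9,10,11,12,13,14,15: 00110101011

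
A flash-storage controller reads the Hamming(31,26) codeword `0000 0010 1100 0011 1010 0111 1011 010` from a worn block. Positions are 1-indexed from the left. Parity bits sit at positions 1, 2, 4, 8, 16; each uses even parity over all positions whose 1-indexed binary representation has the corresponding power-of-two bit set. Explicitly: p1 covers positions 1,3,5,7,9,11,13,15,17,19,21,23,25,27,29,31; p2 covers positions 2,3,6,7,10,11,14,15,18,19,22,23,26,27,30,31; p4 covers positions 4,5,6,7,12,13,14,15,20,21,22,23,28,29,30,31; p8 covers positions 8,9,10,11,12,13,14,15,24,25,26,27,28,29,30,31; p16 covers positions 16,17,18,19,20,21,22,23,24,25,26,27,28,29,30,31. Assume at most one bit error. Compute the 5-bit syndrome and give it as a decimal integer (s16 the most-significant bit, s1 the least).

0

s1: b1⊕b3⊕b5⊕b7⊕b9⊕b11⊕b13⊕b15⊕b17⊕b19⊕b21⊕b23⊕b25⊕b27⊕b29⊕b31 = 0⊕0⊕0⊕1⊕1⊕0⊕0⊕1⊕1⊕1⊕0⊕1⊕1⊕1⊕0⊕0 = 0
s2: b2⊕b3⊕b6⊕b7⊕b10⊕b11⊕b14⊕b15⊕b18⊕b19⊕b22⊕b23⊕b26⊕b27⊕b30⊕b31 = 0⊕0⊕0⊕1⊕1⊕0⊕0⊕1⊕0⊕1⊕1⊕1⊕0⊕1⊕1⊕0 = 0
s4: b4⊕b5⊕b6⊕b7⊕b12⊕b13⊕b14⊕b15⊕b20⊕b21⊕b22⊕b23⊕b28⊕b29⊕b30⊕b31 = 0⊕0⊕0⊕1⊕0⊕0⊕0⊕1⊕0⊕0⊕1⊕1⊕1⊕0⊕1⊕0 = 0
s8: b8⊕b9⊕b10⊕b11⊕b12⊕b13⊕b14⊕b15⊕b24⊕b25⊕b26⊕b27⊕b28⊕b29⊕b30⊕b31 = 0⊕1⊕1⊕0⊕0⊕0⊕0⊕1⊕1⊕1⊕0⊕1⊕1⊕0⊕1⊕0 = 0
s16: b16⊕b17⊕b18⊕b19⊕b20⊕b21⊕b22⊕b23⊕b24⊕b25⊕b26⊕b27⊕b28⊕b29⊕b30⊕b31 = 1⊕1⊕0⊕1⊕0⊕0⊕1⊕1⊕1⊕1⊕0⊕1⊕1⊕0⊕1⊕0 = 0
Syndrome (s16...s1) = 00000 → position 0 (no error).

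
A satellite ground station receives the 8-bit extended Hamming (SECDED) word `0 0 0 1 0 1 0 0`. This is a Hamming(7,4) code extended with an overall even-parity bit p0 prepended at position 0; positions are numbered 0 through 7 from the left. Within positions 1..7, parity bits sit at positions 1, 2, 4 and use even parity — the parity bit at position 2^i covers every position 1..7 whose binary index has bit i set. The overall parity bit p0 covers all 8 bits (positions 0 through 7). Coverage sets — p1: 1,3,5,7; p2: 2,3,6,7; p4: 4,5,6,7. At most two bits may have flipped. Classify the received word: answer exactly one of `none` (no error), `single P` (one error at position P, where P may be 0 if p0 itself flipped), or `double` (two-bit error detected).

double

s1: b1⊕b3⊕b5⊕b7 = 0⊕1⊕1⊕0 = 0
s2: b2⊕b3⊕b6⊕b7 = 0⊕1⊕0⊕0 = 1
s4: b4⊕b5⊕b6⊕b7 = 0⊕1⊕0⊕0 = 1
Syndrome (s4...s1) = 110 → position 6.
Overall parity (XOR of all 8 bits, including p0): 0⊕0⊕0⊕1⊕0⊕1⊕0⊕0 = 0
Overall=0, syndrome position=6 → double-bit error detected (uncorrectable).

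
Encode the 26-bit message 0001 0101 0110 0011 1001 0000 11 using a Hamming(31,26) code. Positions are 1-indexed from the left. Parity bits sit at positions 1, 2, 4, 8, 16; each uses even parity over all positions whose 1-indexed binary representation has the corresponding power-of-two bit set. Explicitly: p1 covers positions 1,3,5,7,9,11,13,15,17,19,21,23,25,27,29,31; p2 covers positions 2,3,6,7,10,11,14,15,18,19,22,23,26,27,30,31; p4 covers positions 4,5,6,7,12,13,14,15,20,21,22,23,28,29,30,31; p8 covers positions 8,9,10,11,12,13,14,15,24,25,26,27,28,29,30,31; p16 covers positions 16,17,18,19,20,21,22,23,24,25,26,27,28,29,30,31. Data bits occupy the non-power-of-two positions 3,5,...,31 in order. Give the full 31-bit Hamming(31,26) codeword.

Place data bits at non-power-of-two positions: b3=0, b5=0, b6=0, b7=1, b9=0, b10=1, b11=0, b12=1, b13=0, b14=1, b15=1, b17=0, b18=0, b19=0, b20=1, b21=1, b22=1, b23=0, b24=0, b25=1, b26=0, b27=0, b28=0, b29=0, b30=1, b31=1.
p1 = XOR of data positions {3,5,7,9,11,13,15,17,19,21,23,25,27,29,31} = 0⊕0⊕1⊕0⊕0⊕0⊕1⊕0⊕0⊕1⊕0⊕1⊕0⊕0⊕1 = 1
p2 = XOR of data positions {3,6,7,10,11,14,15,18,19,22,23,26,27,30,31} = 0⊕0⊕1⊕1⊕0⊕1⊕1⊕0⊕0⊕1⊕0⊕0⊕0⊕1⊕1 = 1
p4 = XOR of data positions {5,6,7,12,13,14,15,20,21,22,23,28,29,30,31} = 0⊕0⊕1⊕1⊕0⊕1⊕1⊕1⊕1⊕1⊕0⊕0⊕0⊕1⊕1 = 1
p8 = XOR of data positions {9,10,11,12,13,14,15,24,25,26,27,28,29,30,31} = 0⊕1⊕0⊕1⊕0⊕1⊕1⊕0⊕1⊕0⊕0⊕0⊕0⊕1⊕1 = 1
p16 = XOR of data positions {17,18,19,20,21,22,23,24,25,26,27,28,29,30,31} = 0⊕0⊕0⊕1⊕1⊕1⊕0⊕0⊕1⊕0⊕0⊕0⊕0⊕1⊕1 = 0
Codeword b1..b31 = 1101001101010110000111001000011

1101001101010110000111001000011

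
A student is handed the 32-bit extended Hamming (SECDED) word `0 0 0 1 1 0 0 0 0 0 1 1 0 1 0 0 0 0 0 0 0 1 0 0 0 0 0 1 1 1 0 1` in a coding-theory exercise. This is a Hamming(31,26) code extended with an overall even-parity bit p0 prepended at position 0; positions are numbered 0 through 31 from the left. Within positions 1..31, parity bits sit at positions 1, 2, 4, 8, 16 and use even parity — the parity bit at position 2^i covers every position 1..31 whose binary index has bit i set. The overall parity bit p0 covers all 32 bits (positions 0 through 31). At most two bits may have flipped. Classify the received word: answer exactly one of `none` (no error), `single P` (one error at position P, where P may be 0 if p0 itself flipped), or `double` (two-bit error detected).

double

s1: b1⊕b3⊕b5⊕b7⊕b9⊕b11⊕b13⊕b15⊕b17⊕b19⊕b21⊕b23⊕b25⊕b27⊕b29⊕b31 = 0⊕1⊕0⊕0⊕0⊕1⊕1⊕0⊕0⊕0⊕1⊕0⊕0⊕1⊕1⊕1 = 1
s2: b2⊕b3⊕b6⊕b7⊕b10⊕b11⊕b14⊕b15⊕b18⊕b19⊕b22⊕b23⊕b26⊕b27⊕b30⊕b31 = 0⊕1⊕0⊕0⊕1⊕1⊕0⊕0⊕0⊕0⊕0⊕0⊕0⊕1⊕0⊕1 = 1
s4: b4⊕b5⊕b6⊕b7⊕b12⊕b13⊕b14⊕b15⊕b20⊕b21⊕b22⊕b23⊕b28⊕b29⊕b30⊕b31 = 1⊕0⊕0⊕0⊕0⊕1⊕0⊕0⊕0⊕1⊕0⊕0⊕1⊕1⊕0⊕1 = 0
s8: b8⊕b9⊕b10⊕b11⊕b12⊕b13⊕b14⊕b15⊕b24⊕b25⊕b26⊕b27⊕b28⊕b29⊕b30⊕b31 = 0⊕0⊕1⊕1⊕0⊕1⊕0⊕0⊕0⊕0⊕0⊕1⊕1⊕1⊕0⊕1 = 1
s16: b16⊕b17⊕b18⊕b19⊕b20⊕b21⊕b22⊕b23⊕b24⊕b25⊕b26⊕b27⊕b28⊕b29⊕b30⊕b31 = 0⊕0⊕0⊕0⊕0⊕1⊕0⊕0⊕0⊕0⊕0⊕1⊕1⊕1⊕0⊕1 = 1
Syndrome (s16...s1) = 11011 → position 27.
Overall parity (XOR of all 32 bits, including p0): 0⊕0⊕0⊕1⊕1⊕0⊕0⊕0⊕0⊕0⊕1⊕1⊕0⊕1⊕0⊕0⊕0⊕0⊕0⊕0⊕0⊕1⊕0⊕0⊕0⊕0⊕0⊕1⊕1⊕1⊕0⊕1 = 0
Overall=0, syndrome position=27 → double-bit error detected (uncorrectable).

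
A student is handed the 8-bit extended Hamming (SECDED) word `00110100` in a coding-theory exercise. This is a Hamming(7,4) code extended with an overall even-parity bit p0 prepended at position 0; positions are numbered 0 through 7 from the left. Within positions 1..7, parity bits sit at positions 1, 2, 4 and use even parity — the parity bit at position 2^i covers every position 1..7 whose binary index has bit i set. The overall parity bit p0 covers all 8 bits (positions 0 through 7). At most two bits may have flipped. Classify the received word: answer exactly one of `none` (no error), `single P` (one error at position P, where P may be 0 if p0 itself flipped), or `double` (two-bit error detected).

s1: b1⊕b3⊕b5⊕b7 = 0⊕1⊕1⊕0 = 0
s2: b2⊕b3⊕b6⊕b7 = 1⊕1⊕0⊕0 = 0
s4: b4⊕b5⊕b6⊕b7 = 0⊕1⊕0⊕0 = 1
Syndrome (s4...s1) = 100 → position 4.
Overall parity (XOR of all 8 bits, including p0): 0⊕0⊕1⊕1⊕0⊕1⊕0⊕0 = 1
Overall=1, syndrome position=4 → single-bit error at position 4.

single 4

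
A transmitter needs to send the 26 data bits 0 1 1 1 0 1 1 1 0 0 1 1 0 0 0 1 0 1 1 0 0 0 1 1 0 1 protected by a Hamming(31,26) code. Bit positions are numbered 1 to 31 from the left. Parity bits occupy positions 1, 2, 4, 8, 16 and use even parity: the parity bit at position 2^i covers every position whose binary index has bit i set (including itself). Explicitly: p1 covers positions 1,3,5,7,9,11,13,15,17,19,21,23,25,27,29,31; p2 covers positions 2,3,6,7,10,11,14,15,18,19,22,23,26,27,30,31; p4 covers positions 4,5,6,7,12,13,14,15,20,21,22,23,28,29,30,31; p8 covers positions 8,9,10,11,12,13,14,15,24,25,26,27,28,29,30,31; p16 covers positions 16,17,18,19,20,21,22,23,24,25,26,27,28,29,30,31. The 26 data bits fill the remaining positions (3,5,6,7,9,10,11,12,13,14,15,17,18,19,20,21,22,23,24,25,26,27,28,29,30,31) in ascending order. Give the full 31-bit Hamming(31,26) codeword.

Place data bits at non-power-of-two positions: b3=0, b5=1, b6=1, b7=1, b9=0, b10=1, b11=1, b12=1, b13=0, b14=0, b15=1, b17=1, b18=0, b19=0, b20=0, b21=1, b22=0, b23=1, b24=1, b25=0, b26=0, b27=0, b28=1, b29=1, b30=0, b31=1.
p1 = XOR of data positions {3,5,7,9,11,13,15,17,19,21,23,25,27,29,31} = 0⊕1⊕1⊕0⊕1⊕0⊕1⊕1⊕0⊕1⊕1⊕0⊕0⊕1⊕1 = 1
p2 = XOR of data positions {3,6,7,10,11,14,15,18,19,22,23,26,27,30,31} = 0⊕1⊕1⊕1⊕1⊕0⊕1⊕0⊕0⊕0⊕1⊕0⊕0⊕0⊕1 = 1
p4 = XOR of data positions {5,6,7,12,13,14,15,20,21,22,23,28,29,30,31} = 1⊕1⊕1⊕1⊕0⊕0⊕1⊕0⊕1⊕0⊕1⊕1⊕1⊕0⊕1 = 0
p8 = XOR of data positions {9,10,11,12,13,14,15,24,25,26,27,28,29,30,31} = 0⊕1⊕1⊕1⊕0⊕0⊕1⊕1⊕0⊕0⊕0⊕1⊕1⊕0⊕1 = 0
p16 = XOR of data positions {17,18,19,20,21,22,23,24,25,26,27,28,29,30,31} = 1⊕0⊕0⊕0⊕1⊕0⊕1⊕1⊕0⊕0⊕0⊕1⊕1⊕0⊕1 = 1
Codeword b1..b31 = 1100111001110011100010110001101

1100111001110011100010110001101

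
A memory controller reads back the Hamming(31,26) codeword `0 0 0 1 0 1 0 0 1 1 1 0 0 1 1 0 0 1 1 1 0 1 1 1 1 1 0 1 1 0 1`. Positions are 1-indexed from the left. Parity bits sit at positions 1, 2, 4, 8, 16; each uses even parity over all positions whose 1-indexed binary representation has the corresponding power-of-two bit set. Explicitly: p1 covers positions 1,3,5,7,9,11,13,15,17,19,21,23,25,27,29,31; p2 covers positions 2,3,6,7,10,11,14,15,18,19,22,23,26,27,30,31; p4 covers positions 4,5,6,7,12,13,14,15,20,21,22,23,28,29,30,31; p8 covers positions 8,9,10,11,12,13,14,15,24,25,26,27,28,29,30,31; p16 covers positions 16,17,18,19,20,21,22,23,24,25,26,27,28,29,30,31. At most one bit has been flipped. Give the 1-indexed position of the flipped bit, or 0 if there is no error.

26

s1: b1⊕b3⊕b5⊕b7⊕b9⊕b11⊕b13⊕b15⊕b17⊕b19⊕b21⊕b23⊕b25⊕b27⊕b29⊕b31 = 0⊕0⊕0⊕0⊕1⊕1⊕0⊕1⊕0⊕1⊕0⊕1⊕1⊕0⊕1⊕1 = 0
s2: b2⊕b3⊕b6⊕b7⊕b10⊕b11⊕b14⊕b15⊕b18⊕b19⊕b22⊕b23⊕b26⊕b27⊕b30⊕b31 = 0⊕0⊕1⊕0⊕1⊕1⊕1⊕1⊕1⊕1⊕1⊕1⊕1⊕0⊕0⊕1 = 1
s4: b4⊕b5⊕b6⊕b7⊕b12⊕b13⊕b14⊕b15⊕b20⊕b21⊕b22⊕b23⊕b28⊕b29⊕b30⊕b31 = 1⊕0⊕1⊕0⊕0⊕0⊕1⊕1⊕1⊕0⊕1⊕1⊕1⊕1⊕0⊕1 = 0
s8: b8⊕b9⊕b10⊕b11⊕b12⊕b13⊕b14⊕b15⊕b24⊕b25⊕b26⊕b27⊕b28⊕b29⊕b30⊕b31 = 0⊕1⊕1⊕1⊕0⊕0⊕1⊕1⊕1⊕1⊕1⊕0⊕1⊕1⊕0⊕1 = 1
s16: b16⊕b17⊕b18⊕b19⊕b20⊕b21⊕b22⊕b23⊕b24⊕b25⊕b26⊕b27⊕b28⊕b29⊕b30⊕b31 = 0⊕0⊕1⊕1⊕1⊕0⊕1⊕1⊕1⊕1⊕1⊕0⊕1⊕1⊕0⊕1 = 1
Syndrome (s16...s1) = 11010 → position 26.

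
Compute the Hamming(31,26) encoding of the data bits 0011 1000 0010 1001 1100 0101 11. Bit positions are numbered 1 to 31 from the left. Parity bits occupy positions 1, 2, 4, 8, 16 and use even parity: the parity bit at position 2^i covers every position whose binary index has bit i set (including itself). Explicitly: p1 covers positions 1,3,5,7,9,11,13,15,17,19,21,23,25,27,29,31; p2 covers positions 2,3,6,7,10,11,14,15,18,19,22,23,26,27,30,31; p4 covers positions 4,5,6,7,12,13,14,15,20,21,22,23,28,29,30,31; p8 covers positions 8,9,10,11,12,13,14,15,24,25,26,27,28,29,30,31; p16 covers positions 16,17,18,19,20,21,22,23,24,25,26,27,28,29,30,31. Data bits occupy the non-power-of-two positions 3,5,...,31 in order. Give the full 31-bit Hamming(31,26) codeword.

Place data bits at non-power-of-two positions: b3=0, b5=0, b6=1, b7=1, b9=1, b10=0, b11=0, b12=0, b13=0, b14=0, b15=1, b17=0, b18=1, b19=0, b20=0, b21=1, b22=1, b23=1, b24=0, b25=0, b26=0, b27=1, b28=0, b29=1, b30=1, b31=1.
p1 = XOR of data positions {3,5,7,9,11,13,15,17,19,21,23,25,27,29,31} = 0⊕0⊕1⊕1⊕0⊕0⊕1⊕0⊕0⊕1⊕1⊕0⊕1⊕1⊕1 = 0
p2 = XOR of data positions {3,6,7,10,11,14,15,18,19,22,23,26,27,30,31} = 0⊕1⊕1⊕0⊕0⊕0⊕1⊕1⊕0⊕1⊕1⊕0⊕1⊕1⊕1 = 1
p4 = XOR of data positions {5,6,7,12,13,14,15,20,21,22,23,28,29,30,31} = 0⊕1⊕1⊕0⊕0⊕0⊕1⊕0⊕1⊕1⊕1⊕0⊕1⊕1⊕1 = 1
p8 = XOR of data positions {9,10,11,12,13,14,15,24,25,26,27,28,29,30,31} = 1⊕0⊕0⊕0⊕0⊕0⊕1⊕0⊕0⊕0⊕1⊕0⊕1⊕1⊕1 = 0
p16 = XOR of data positions {17,18,19,20,21,22,23,24,25,26,27,28,29,30,31} = 0⊕1⊕0⊕0⊕1⊕1⊕1⊕0⊕0⊕0⊕1⊕0⊕1⊕1⊕1 = 0
Codeword b1..b31 = 0101011010000010010011100010111

0101011010000010010011100010111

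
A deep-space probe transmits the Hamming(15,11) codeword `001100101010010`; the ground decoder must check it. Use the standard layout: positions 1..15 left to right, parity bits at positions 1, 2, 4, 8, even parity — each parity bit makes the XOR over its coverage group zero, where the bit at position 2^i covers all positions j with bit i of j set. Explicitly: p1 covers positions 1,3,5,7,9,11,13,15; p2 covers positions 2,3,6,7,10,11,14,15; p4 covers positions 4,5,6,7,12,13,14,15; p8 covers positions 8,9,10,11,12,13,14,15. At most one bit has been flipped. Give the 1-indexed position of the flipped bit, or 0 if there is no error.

s1: b1⊕b3⊕b5⊕b7⊕b9⊕b11⊕b13⊕b15 = 0⊕1⊕0⊕1⊕1⊕1⊕0⊕0 = 0
s2: b2⊕b3⊕b6⊕b7⊕b10⊕b11⊕b14⊕b15 = 0⊕1⊕0⊕1⊕0⊕1⊕1⊕0 = 0
s4: b4⊕b5⊕b6⊕b7⊕b12⊕b13⊕b14⊕b15 = 1⊕0⊕0⊕1⊕0⊕0⊕1⊕0 = 1
s8: b8⊕b9⊕b10⊕b11⊕b12⊕b13⊕b14⊕b15 = 0⊕1⊕0⊕1⊕0⊕0⊕1⊕0 = 1
Syndrome (s8...s1) = 1100 → position 12.

12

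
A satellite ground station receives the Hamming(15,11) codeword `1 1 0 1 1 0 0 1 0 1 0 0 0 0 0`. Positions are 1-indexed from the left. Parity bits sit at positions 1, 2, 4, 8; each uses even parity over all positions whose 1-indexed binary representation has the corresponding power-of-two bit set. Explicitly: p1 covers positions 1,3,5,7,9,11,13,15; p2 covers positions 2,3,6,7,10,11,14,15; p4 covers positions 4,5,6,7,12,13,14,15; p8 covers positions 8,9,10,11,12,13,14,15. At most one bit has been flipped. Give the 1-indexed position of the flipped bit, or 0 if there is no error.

s1: b1⊕b3⊕b5⊕b7⊕b9⊕b11⊕b13⊕b15 = 1⊕0⊕1⊕0⊕0⊕0⊕0⊕0 = 0
s2: b2⊕b3⊕b6⊕b7⊕b10⊕b11⊕b14⊕b15 = 1⊕0⊕0⊕0⊕1⊕0⊕0⊕0 = 0
s4: b4⊕b5⊕b6⊕b7⊕b12⊕b13⊕b14⊕b15 = 1⊕1⊕0⊕0⊕0⊕0⊕0⊕0 = 0
s8: b8⊕b9⊕b10⊕b11⊕b12⊕b13⊕b14⊕b15 = 1⊕0⊕1⊕0⊕0⊕0⊕0⊕0 = 0
Syndrome (s8...s1) = 0000 → position 0 (no error).

0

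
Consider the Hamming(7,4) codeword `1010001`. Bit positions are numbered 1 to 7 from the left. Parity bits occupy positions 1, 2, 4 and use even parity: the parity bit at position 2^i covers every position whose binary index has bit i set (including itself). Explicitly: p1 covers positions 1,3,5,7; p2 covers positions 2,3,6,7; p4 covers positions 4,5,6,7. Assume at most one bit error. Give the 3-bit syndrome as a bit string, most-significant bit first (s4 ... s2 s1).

s1: b1⊕b3⊕b5⊕b7 = 1⊕1⊕0⊕1 = 1
s2: b2⊕b3⊕b6⊕b7 = 0⊕1⊕0⊕1 = 0
s4: b4⊕b5⊕b6⊕b7 = 0⊕0⊕0⊕1 = 1
Syndrome (s4...s1) = 101 → position 5.

101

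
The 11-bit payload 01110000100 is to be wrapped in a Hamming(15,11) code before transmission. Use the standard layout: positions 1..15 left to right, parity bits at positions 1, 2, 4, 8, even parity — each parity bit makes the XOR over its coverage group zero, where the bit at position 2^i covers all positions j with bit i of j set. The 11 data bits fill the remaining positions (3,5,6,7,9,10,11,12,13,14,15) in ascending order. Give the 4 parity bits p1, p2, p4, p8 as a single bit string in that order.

Place data bits at non-power-of-two positions: b3=0, b5=1, b6=1, b7=1, b9=0, b10=0, b11=0, b12=0, b13=1, b14=0, b15=0.
p1 = XOR of data positions {3,5,7,9,11,13,15} = 0⊕1⊕1⊕0⊕0⊕1⊕0 = 1
p2 = XOR of data positions {3,6,7,10,11,14,15} = 0⊕1⊕1⊕0⊕0⊕0⊕0 = 0
p4 = XOR of data positions {5,6,7,12,13,14,15} = 1⊕1⊕1⊕0⊕1⊕0⊕0 = 0
p8 = XOR of data positions {9,10,11,12,13,14,15} = 0⊕0⊕0⊕0⊕1⊕0⊕0 = 1
Parity bits p1,p2,p4,p8 = 1001

1001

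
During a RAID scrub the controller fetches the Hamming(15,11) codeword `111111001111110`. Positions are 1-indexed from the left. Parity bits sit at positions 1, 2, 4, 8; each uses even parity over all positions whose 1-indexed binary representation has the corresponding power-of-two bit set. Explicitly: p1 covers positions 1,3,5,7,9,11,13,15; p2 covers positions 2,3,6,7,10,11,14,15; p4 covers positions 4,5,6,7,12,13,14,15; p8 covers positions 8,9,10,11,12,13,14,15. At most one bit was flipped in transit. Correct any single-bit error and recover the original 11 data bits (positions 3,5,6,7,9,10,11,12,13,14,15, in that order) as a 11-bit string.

11101111110

s1: b1⊕b3⊕b5⊕b7⊕b9⊕b11⊕b13⊕b15 = 1⊕1⊕1⊕0⊕1⊕1⊕1⊕0 = 0
s2: b2⊕b3⊕b6⊕b7⊕b10⊕b11⊕b14⊕b15 = 1⊕1⊕1⊕0⊕1⊕1⊕1⊕0 = 0
s4: b4⊕b5⊕b6⊕b7⊕b12⊕b13⊕b14⊕b15 = 1⊕1⊕1⊕0⊕1⊕1⊕1⊕0 = 0
s8: b8⊕b9⊕b10⊕b11⊕b12⊕b13⊕b14⊕b15 = 0⊕1⊕1⊕1⊕1⊕1⊕1⊕0 = 0
Syndrome (s8...s1) = 0000 → position 0 (no error).
No correction needed.
Data bits at positions 3,5,6,7,9,10,11,12,13,14,15: 11101111110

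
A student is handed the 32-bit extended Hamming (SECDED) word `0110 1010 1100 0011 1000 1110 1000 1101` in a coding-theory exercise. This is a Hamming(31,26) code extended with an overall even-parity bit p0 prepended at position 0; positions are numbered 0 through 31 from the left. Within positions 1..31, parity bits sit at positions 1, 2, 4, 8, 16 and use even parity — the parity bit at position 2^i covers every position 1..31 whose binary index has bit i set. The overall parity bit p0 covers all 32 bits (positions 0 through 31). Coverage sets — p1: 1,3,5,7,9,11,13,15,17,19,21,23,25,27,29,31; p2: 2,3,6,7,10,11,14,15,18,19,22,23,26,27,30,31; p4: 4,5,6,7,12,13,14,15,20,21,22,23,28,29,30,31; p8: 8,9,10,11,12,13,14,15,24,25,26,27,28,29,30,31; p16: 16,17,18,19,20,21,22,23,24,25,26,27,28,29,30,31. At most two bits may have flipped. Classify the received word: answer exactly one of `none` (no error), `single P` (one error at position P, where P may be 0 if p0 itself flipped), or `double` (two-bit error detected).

s1: b1⊕b3⊕b5⊕b7⊕b9⊕b11⊕b13⊕b15⊕b17⊕b19⊕b21⊕b23⊕b25⊕b27⊕b29⊕b31 = 1⊕0⊕0⊕0⊕1⊕0⊕0⊕1⊕0⊕0⊕1⊕0⊕0⊕0⊕1⊕1 = 0
s2: b2⊕b3⊕b6⊕b7⊕b10⊕b11⊕b14⊕b15⊕b18⊕b19⊕b22⊕b23⊕b26⊕b27⊕b30⊕b31 = 1⊕0⊕1⊕0⊕0⊕0⊕1⊕1⊕0⊕0⊕1⊕0⊕0⊕0⊕0⊕1 = 0
s4: b4⊕b5⊕b6⊕b7⊕b12⊕b13⊕b14⊕b15⊕b20⊕b21⊕b22⊕b23⊕b28⊕b29⊕b30⊕b31 = 1⊕0⊕1⊕0⊕0⊕0⊕1⊕1⊕1⊕1⊕1⊕0⊕1⊕1⊕0⊕1 = 0
s8: b8⊕b9⊕b10⊕b11⊕b12⊕b13⊕b14⊕b15⊕b24⊕b25⊕b26⊕b27⊕b28⊕b29⊕b30⊕b31 = 1⊕1⊕0⊕0⊕0⊕0⊕1⊕1⊕1⊕0⊕0⊕0⊕1⊕1⊕0⊕1 = 0
s16: b16⊕b17⊕b18⊕b19⊕b20⊕b21⊕b22⊕b23⊕b24⊕b25⊕b26⊕b27⊕b28⊕b29⊕b30⊕b31 = 1⊕0⊕0⊕0⊕1⊕1⊕1⊕0⊕1⊕0⊕0⊕0⊕1⊕1⊕0⊕1 = 0
Syndrome (s16...s1) = 00000 → position 0 (no error).
Overall parity (XOR of all 32 bits, including p0): 0⊕1⊕1⊕0⊕1⊕0⊕1⊕0⊕1⊕1⊕0⊕0⊕0⊕0⊕1⊕1⊕1⊕0⊕0⊕0⊕1⊕1⊕1⊕0⊕1⊕0⊕0⊕0⊕1⊕1⊕0⊕1 = 0
Overall=0, syndrome position=0 → no error.

none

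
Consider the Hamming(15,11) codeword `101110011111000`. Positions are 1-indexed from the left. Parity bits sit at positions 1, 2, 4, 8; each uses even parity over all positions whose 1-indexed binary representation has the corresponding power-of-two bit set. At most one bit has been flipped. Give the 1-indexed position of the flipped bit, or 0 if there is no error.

15

s1: b1⊕b3⊕b5⊕b7⊕b9⊕b11⊕b13⊕b15 = 1⊕1⊕1⊕0⊕1⊕1⊕0⊕0 = 1
s2: b2⊕b3⊕b6⊕b7⊕b10⊕b11⊕b14⊕b15 = 0⊕1⊕0⊕0⊕1⊕1⊕0⊕0 = 1
s4: b4⊕b5⊕b6⊕b7⊕b12⊕b13⊕b14⊕b15 = 1⊕1⊕0⊕0⊕1⊕0⊕0⊕0 = 1
s8: b8⊕b9⊕b10⊕b11⊕b12⊕b13⊕b14⊕b15 = 1⊕1⊕1⊕1⊕1⊕0⊕0⊕0 = 1
Syndrome (s8...s1) = 1111 → position 15.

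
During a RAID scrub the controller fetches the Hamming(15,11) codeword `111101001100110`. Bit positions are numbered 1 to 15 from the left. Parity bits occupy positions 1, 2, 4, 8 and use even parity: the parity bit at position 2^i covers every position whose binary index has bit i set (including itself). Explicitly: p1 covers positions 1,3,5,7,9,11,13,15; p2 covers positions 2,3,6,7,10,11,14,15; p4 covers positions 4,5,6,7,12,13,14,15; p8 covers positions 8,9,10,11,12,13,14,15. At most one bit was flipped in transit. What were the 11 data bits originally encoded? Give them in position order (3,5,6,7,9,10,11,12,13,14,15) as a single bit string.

s1: b1⊕b3⊕b5⊕b7⊕b9⊕b11⊕b13⊕b15 = 1⊕1⊕0⊕0⊕1⊕0⊕1⊕0 = 0
s2: b2⊕b3⊕b6⊕b7⊕b10⊕b11⊕b14⊕b15 = 1⊕1⊕1⊕0⊕1⊕0⊕1⊕0 = 1
s4: b4⊕b5⊕b6⊕b7⊕b12⊕b13⊕b14⊕b15 = 1⊕0⊕1⊕0⊕0⊕1⊕1⊕0 = 0
s8: b8⊕b9⊕b10⊕b11⊕b12⊕b13⊕b14⊕b15 = 0⊕1⊕1⊕0⊕0⊕1⊕1⊕0 = 0
Syndrome (s8...s1) = 0010 → position 2.
Flip bit 2: corrected codeword = 101101001100110
Data bits at positions 3,5,6,7,9,10,11,12,13,14,15: 10101100110

10101100110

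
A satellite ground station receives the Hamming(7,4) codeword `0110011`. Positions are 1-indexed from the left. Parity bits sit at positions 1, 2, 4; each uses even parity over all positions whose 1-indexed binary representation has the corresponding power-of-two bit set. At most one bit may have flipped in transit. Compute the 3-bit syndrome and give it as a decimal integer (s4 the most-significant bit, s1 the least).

0

s1: b1⊕b3⊕b5⊕b7 = 0⊕1⊕0⊕1 = 0
s2: b2⊕b3⊕b6⊕b7 = 1⊕1⊕1⊕1 = 0
s4: b4⊕b5⊕b6⊕b7 = 0⊕0⊕1⊕1 = 0
Syndrome (s4...s1) = 000 → position 0 (no error).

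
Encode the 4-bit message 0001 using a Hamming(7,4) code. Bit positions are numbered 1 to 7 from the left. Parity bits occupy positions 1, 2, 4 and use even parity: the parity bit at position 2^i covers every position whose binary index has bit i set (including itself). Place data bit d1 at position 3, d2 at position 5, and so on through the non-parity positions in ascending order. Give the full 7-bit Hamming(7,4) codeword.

1101001

Place data bits at non-power-of-two positions: b3=0, b5=0, b6=0, b7=1.
p1 = XOR of data positions {3,5,7} = 0⊕0⊕1 = 1
p2 = XOR of data positions {3,6,7} = 0⊕0⊕1 = 1
p4 = XOR of data positions {5,6,7} = 0⊕0⊕1 = 1
Codeword b1..b7 = 1101001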